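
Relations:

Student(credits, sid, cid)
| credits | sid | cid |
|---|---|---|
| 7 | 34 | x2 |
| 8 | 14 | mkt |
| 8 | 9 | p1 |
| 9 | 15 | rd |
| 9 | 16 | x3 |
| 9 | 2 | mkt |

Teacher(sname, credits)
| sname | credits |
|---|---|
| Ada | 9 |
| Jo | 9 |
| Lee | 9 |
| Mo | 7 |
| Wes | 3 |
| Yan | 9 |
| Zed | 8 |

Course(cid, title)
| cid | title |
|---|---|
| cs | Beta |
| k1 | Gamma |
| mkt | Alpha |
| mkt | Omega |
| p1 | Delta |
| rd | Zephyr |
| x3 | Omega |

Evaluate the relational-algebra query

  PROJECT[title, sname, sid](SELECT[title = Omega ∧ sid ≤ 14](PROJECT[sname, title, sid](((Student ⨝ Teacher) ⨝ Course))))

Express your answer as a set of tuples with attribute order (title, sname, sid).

{(Omega, Ada, 2), (Omega, Jo, 2), (Omega, Lee, 2), (Omega, Yan, 2), (Omega, Zed, 14)}

Joining Student and Teacher on credits yields {(7, 34, x2, Mo), (8, 14, mkt, Zed), (8, 9, p1, Zed), (9, 15, rd, Ada), (9, 15, rd, Jo), (9, 15, rd, Lee), (9, 15, rd, Yan), (9, 16, x3, Ada), (9, 16, x3, Jo), (9, 16, x3, Lee), (9, 16, x3, Yan), (9, 2, mkt, Ada), (9, 2, mkt, Jo), (9, 2, mkt, Lee), (9, 2, mkt, Yan)}.
Joining (Student ⨝ Teacher) and Course on cid yields {(8, 14, mkt, Zed, Alpha), (8, 14, mkt, Zed, Omega), (8, 9, p1, Zed, Delta), (9, 15, rd, Ada, Zephyr), (9, 15, rd, Jo, Zephyr), (9, 15, rd, Lee, Zephyr), (9, 15, rd, Yan, Zephyr), (9, 16, x3, Ada, Omega), (9, 16, x3, Jo, Omega), (9, 16, x3, Lee, Omega), (9, 16, x3, Yan, Omega), (9, 2, mkt, Ada, Alpha), (9, 2, mkt, Ada, Omega), (9, 2, mkt, Jo, Alpha), (9, 2, mkt, Jo, Omega), (9, 2, mkt, Lee, Alpha), (9, 2, mkt, Lee, Omega), (9, 2, mkt, Yan, Alpha), (9, 2, mkt, Yan, Omega)}.
Keep only column(s) sname, title, sid: {(Ada, Alpha, 2), (Ada, Omega, 16), (Ada, Omega, 2), (Ada, Zephyr, 15), (Jo, Alpha, 2), (Jo, Omega, 16), (Jo, Omega, 2), (Jo, Zephyr, 15), (Lee, Alpha, 2), (Lee, Omega, 16), (Lee, Omega, 2), (Lee, Zephyr, 15), (Yan, Alpha, 2), (Yan, Omega, 16), (Yan, Omega, 2), (Yan, Zephyr, 15), (Zed, Alpha, 14), (Zed, Delta, 9), (Zed, Omega, 14)}
Apply σ_{title = Omega ∧ sid ≤ 14}; surviving tuples: {(Ada, Omega, 2), (Jo, Omega, 2), (Lee, Omega, 2), (Yan, Omega, 2), (Zed, Omega, 14)}
Keep only column(s) title, sname, sid: {(Omega, Ada, 2), (Omega, Jo, 2), (Omega, Lee, 2), (Omega, Yan, 2), (Omega, Zed, 14)}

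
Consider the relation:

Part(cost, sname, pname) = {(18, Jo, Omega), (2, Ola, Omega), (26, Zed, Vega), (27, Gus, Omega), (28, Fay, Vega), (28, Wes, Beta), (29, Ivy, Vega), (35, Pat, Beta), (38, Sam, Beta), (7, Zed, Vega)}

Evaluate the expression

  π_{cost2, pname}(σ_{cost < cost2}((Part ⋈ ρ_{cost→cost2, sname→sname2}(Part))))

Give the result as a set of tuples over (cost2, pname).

{(18, Omega), (26, Vega), (27, Omega), (28, Vega), (29, Vega), (35, Beta), (38, Beta)}

ρ[cost→cost2, sname→sname2]: schema becomes (cost2, sname2, pname); tuples unchanged.
Joining Part and ρ_{cost→cost2, sname→sname2}(Part) on pname yields {(18, Jo, Omega, 18, Jo), (18, Jo, Omega, 2, Ola), (18, Jo, Omega, 27, Gus), (2, Ola, Omega, 18, Jo), (2, Ola, Omega, 2, Ola), (2, Ola, Omega, 27, Gus), (26, Zed, Vega, 26, Zed), (26, Zed, Vega, 28, Fay), (26, Zed, Vega, 29, Ivy), (26, Zed, Vega, 7, Zed), (27, Gus, Omega, 18, Jo), (27, Gus, Omega, 2, Ola), (27, Gus, Omega, 27, Gus), (28, Fay, Vega, 26, Zed), (28, Fay, Vega, 28, Fay), (28, Fay, Vega, 29, Ivy), (28, Fay, Vega, 7, Zed), (28, Wes, Beta, 28, Wes), (28, Wes, Beta, 35, Pat), (28, Wes, Beta, 38, Sam), (29, Ivy, Vega, 26, Zed), (29, Ivy, Vega, 28, Fay), (29, Ivy, Vega, 29, Ivy), (29, Ivy, Vega, 7, Zed), (35, Pat, Beta, 28, Wes), (35, Pat, Beta, 35, Pat), (35, Pat, Beta, 38, Sam), (38, Sam, Beta, 28, Wes), (38, Sam, Beta, 35, Pat), (38, Sam, Beta, 38, Sam), (7, Zed, Vega, 26, Zed), (7, Zed, Vega, 28, Fay), (7, Zed, Vega, 29, Ivy), (7, Zed, Vega, 7, Zed)}.
Apply σ_{cost < cost2}; surviving tuples: {(18, Jo, Omega, 27, Gus), (2, Ola, Omega, 18, Jo), (2, Ola, Omega, 27, Gus), (26, Zed, Vega, 28, Fay), (26, Zed, Vega, 29, Ivy), (28, Fay, Vega, 29, Ivy), (28, Wes, Beta, 35, Pat), (28, Wes, Beta, 38, Sam), (35, Pat, Beta, 38, Sam), (7, Zed, Vega, 26, Zed), (7, Zed, Vega, 28, Fay), (7, Zed, Vega, 29, Ivy)}
Projecting to cost2, pname (5 duplicate(s) eliminated): {(18, Omega), (26, Vega), (27, Omega), (28, Vega), (29, Vega), (35, Beta), (38, Beta)}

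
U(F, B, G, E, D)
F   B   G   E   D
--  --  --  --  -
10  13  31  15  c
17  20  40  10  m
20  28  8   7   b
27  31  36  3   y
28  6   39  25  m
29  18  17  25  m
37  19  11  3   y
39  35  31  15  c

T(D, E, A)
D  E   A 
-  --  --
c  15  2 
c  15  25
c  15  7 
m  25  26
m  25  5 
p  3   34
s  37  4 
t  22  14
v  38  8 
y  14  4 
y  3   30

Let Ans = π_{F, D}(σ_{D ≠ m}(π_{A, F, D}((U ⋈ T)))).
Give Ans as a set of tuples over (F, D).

{(10, c), (27, y), (37, y), (39, c)}

Joining U and T on E, D yields {(10, 13, 31, 15, c, 2), (10, 13, 31, 15, c, 25), (10, 13, 31, 15, c, 7), (27, 31, 36, 3, y, 30), (28, 6, 39, 25, m, 26), (28, 6, 39, 25, m, 5), (29, 18, 17, 25, m, 26), (29, 18, 17, 25, m, 5), (37, 19, 11, 3, y, 30), (39, 35, 31, 15, c, 2), (39, 35, 31, 15, c, 25), (39, 35, 31, 15, c, 7)}.
π_{A, F, D} gives {(2, 10, c), (2, 39, c), (25, 10, c), (25, 39, c), (26, 28, m), (26, 29, m), (30, 27, y), (30, 37, y), (5, 28, m), (5, 29, m), (7, 10, c), (7, 39, c)}.
Filtering on D ≠ m leaves {(2, 10, c), (2, 39, c), (25, 10, c), (25, 39, c), (30, 27, y), (30, 37, y), (7, 10, c), (7, 39, c)}.
π_{F, D} gives {(10, c), (27, y), (37, y), (39, c)} (4 duplicate(s) eliminated).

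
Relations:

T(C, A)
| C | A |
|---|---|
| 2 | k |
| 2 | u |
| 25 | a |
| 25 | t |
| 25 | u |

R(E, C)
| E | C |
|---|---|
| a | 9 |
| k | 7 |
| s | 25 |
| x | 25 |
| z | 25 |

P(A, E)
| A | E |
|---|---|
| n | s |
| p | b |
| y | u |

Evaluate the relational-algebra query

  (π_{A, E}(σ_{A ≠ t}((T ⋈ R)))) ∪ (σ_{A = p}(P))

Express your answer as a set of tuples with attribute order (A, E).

{(a, s), (a, x), (a, z), (p, b), (u, s), (u, x), (u, z)}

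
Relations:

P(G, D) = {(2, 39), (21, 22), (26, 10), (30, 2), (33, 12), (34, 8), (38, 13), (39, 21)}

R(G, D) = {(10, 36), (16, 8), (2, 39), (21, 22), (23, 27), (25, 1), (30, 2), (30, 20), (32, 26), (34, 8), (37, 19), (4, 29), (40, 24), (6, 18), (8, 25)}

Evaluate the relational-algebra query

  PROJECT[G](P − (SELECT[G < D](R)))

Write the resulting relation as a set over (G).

{26, 30, 33, 34, 38, 39}

Apply σ_{G < D}; surviving tuples: {(10, 36), (2, 39), (21, 22), (23, 27), (4, 29), (6, 18), (8, 25)}
Taking the difference: {(26, 10), (30, 2), (33, 12), (34, 8), (38, 13), (39, 21)}
π[G]: project onto (G) → {26, 30, 33, 34, 38, 39}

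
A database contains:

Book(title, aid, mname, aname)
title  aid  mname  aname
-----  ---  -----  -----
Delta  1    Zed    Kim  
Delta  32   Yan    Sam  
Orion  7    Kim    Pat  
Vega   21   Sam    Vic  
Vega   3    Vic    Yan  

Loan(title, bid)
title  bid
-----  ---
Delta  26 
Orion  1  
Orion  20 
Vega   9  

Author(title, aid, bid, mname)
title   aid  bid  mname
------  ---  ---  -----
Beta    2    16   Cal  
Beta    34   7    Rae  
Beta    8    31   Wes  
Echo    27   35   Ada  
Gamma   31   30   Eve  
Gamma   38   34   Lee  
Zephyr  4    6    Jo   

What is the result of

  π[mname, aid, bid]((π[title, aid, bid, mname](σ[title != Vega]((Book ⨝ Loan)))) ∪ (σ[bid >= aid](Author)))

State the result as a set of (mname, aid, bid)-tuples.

Book ⋈ Loan (natural join on title): {(Delta, 1, Zed, Kim, 26), (Delta, 32, Yan, Sam, 26), (Orion, 7, Kim, Pat, 1), (Orion, 7, Kim, Pat, 20), (Vega, 21, Sam, Vic, 9), (Vega, 3, Vic, Yan, 9)}
Apply σ_{title != Vega}; surviving tuples: {(Delta, 1, Zed, Kim, 26), (Delta, 32, Yan, Sam, 26), (Orion, 7, Kim, Pat, 1), (Orion, 7, Kim, Pat, 20)}
Projecting to title, aid, bid, mname: {(Delta, 1, 26, Zed), (Delta, 32, 26, Yan), (Orion, 7, 1, Kim), (Orion, 7, 20, Kim)}
Apply σ_{bid >= aid}; surviving tuples: {(Beta, 2, 16, Cal), (Beta, 8, 31, Wes), (Echo, 27, 35, Ada), (Zephyr, 4, 6, Jo)}
Taking the union: {(Beta, 2, 16, Cal), (Beta, 8, 31, Wes), (Delta, 1, 26, Zed), (Delta, 32, 26, Yan), (Echo, 27, 35, Ada), (Orion, 7, 1, Kim), (Orion, 7, 20, Kim), (Zephyr, 4, 6, Jo)}
Projecting to mname, aid, bid: {(Ada, 27, 35), (Cal, 2, 16), (Jo, 4, 6), (Kim, 7, 1), (Kim, 7, 20), (Wes, 8, 31), (Yan, 32, 26), (Zed, 1, 26)}

{(Ada, 27, 35), (Cal, 2, 16), (Jo, 4, 6), (Kim, 7, 1), (Kim, 7, 20), (Wes, 8, 31), (Yan, 32, 26), (Zed, 1, 26)}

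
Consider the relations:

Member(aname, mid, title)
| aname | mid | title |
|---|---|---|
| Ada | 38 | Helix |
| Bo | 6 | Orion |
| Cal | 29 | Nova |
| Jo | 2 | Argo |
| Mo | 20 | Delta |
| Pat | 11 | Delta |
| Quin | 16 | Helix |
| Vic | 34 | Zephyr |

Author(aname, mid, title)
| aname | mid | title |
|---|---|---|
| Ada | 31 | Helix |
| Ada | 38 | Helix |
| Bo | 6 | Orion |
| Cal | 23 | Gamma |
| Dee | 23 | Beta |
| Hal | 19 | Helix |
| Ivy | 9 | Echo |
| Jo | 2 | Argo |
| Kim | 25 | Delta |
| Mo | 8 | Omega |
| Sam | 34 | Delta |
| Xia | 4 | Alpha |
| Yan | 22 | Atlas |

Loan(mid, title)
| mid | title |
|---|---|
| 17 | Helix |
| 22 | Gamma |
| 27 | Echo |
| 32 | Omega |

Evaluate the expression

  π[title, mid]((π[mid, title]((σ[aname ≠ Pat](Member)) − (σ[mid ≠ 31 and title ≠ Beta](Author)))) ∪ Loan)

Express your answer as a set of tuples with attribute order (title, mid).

{(Delta, 20), (Echo, 27), (Gamma, 22), (Helix, 16), (Helix, 17), (Nova, 29), (Omega, 32), (Zephyr, 34)}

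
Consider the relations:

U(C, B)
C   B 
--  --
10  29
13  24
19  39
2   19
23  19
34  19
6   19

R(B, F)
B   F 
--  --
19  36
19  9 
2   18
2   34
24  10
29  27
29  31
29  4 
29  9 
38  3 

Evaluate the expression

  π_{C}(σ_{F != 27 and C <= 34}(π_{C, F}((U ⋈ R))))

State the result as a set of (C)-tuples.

{10, 13, 2, 23, 34, 6}

Joining U and R on B yields {(10, 29, 27), (10, 29, 31), (10, 29, 4), (10, 29, 9), (13, 24, 10), (2, 19, 36), (2, 19, 9), (23, 19, 36), (23, 19, 9), (34, 19, 36), (34, 19, 9), (6, 19, 36), (6, 19, 9)}.
Keep only column(s) C, F: {(10, 27), (10, 31), (10, 4), (10, 9), (13, 10), (2, 36), (2, 9), (23, 36), (23, 9), (34, 36), (34, 9), (6, 36), (6, 9)}
Selection F != 27 and C <= 34: {(10, 31), (10, 4), (10, 9), (13, 10), (2, 36), (2, 9), (23, 36), (23, 9), (34, 36), (34, 9), (6, 36), (6, 9)}
Keep only column(s) C (6 duplicate(s) eliminated): {10, 13, 2, 23, 34, 6}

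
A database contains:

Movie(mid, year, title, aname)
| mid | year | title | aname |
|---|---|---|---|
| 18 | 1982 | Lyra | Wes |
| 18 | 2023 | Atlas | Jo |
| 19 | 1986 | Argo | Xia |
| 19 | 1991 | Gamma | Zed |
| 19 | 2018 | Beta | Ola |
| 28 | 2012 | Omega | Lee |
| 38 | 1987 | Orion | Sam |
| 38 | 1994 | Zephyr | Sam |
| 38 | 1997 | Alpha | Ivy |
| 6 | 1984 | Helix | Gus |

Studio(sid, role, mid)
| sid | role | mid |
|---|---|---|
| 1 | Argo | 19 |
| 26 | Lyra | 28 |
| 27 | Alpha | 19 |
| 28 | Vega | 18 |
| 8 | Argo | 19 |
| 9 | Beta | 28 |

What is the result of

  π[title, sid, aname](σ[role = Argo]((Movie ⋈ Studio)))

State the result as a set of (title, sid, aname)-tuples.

{(Argo, 1, Xia), (Argo, 8, Xia), (Beta, 1, Ola), (Beta, 8, Ola), (Gamma, 1, Zed), (Gamma, 8, Zed)}

Joining Movie and Studio on mid yields {(18, 1982, Lyra, Wes, 28, Vega), (18, 2023, Atlas, Jo, 28, Vega), (19, 1986, Argo, Xia, 1, Argo), (19, 1986, Argo, Xia, 27, Alpha), (19, 1986, Argo, Xia, 8, Argo), (19, 1991, Gamma, Zed, 1, Argo), (19, 1991, Gamma, Zed, 27, Alpha), (19, 1991, Gamma, Zed, 8, Argo), (19, 2018, Beta, Ola, 1, Argo), (19, 2018, Beta, Ola, 27, Alpha), (19, 2018, Beta, Ola, 8, Argo), (28, 2012, Omega, Lee, 26, Lyra), (28, 2012, Omega, Lee, 9, Beta)}.
σ[role = Argo]: keep tuples satisfying role = Argo → {(19, 1986, Argo, Xia, 1, Argo), (19, 1986, Argo, Xia, 8, Argo), (19, 1991, Gamma, Zed, 1, Argo), (19, 1991, Gamma, Zed, 8, Argo), (19, 2018, Beta, Ola, 1, Argo), (19, 2018, Beta, Ola, 8, Argo)}
π_{title, sid, aname} gives {(Argo, 1, Xia), (Argo, 8, Xia), (Beta, 1, Ola), (Beta, 8, Ola), (Gamma, 1, Zed), (Gamma, 8, Zed)}.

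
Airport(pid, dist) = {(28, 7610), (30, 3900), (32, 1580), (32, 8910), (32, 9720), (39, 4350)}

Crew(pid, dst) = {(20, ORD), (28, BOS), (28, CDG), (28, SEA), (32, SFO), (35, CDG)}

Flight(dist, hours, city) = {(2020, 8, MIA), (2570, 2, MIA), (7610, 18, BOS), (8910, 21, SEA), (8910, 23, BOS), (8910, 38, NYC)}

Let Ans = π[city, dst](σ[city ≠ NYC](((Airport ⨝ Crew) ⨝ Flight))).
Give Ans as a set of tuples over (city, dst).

Joining Airport and Crew on pid yields {(28, 7610, BOS), (28, 7610, CDG), (28, 7610, SEA), (32, 1580, SFO), (32, 8910, SFO), (32, 9720, SFO)}.
Joining (Airport ⨝ Crew) and Flight on dist yields {(28, 7610, BOS, 18, BOS), (28, 7610, CDG, 18, BOS), (28, 7610, SEA, 18, BOS), (32, 8910, SFO, 21, SEA), (32, 8910, SFO, 23, BOS), (32, 8910, SFO, 38, NYC)}.
σ[city ≠ NYC]: keep tuples satisfying city ≠ NYC → {(28, 7610, BOS, 18, BOS), (28, 7610, CDG, 18, BOS), (28, 7610, SEA, 18, BOS), (32, 8910, SFO, 21, SEA), (32, 8910, SFO, 23, BOS)}
π[city, dst]: project onto (city, dst) → {(BOS, BOS), (BOS, CDG), (BOS, SEA), (BOS, SFO), (SEA, SFO)}

{(BOS, BOS), (BOS, CDG), (BOS, SEA), (BOS, SFO), (SEA, SFO)}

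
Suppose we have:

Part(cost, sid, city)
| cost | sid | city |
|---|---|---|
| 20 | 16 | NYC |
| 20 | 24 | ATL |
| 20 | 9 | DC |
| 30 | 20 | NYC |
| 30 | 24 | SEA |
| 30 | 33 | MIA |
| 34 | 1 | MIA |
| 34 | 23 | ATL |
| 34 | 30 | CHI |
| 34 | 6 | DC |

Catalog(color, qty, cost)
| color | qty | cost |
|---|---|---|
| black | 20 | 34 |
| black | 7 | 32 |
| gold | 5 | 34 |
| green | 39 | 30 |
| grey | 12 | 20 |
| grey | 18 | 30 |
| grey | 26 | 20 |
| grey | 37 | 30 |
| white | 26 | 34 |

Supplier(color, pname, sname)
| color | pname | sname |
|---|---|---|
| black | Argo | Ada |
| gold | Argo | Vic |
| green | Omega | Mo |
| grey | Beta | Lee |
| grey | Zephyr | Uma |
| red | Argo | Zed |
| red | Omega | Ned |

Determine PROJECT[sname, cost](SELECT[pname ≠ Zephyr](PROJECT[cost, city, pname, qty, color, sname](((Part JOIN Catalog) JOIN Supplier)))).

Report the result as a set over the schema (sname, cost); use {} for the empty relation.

{(Ada, 34), (Lee, 20), (Lee, 30), (Mo, 30), (Vic, 34)}

Joining Part and Catalog on cost yields {(20, 16, NYC, grey, 12), (20, 16, NYC, grey, 26), (20, 24, ATL, grey, 12), (20, 24, ATL, grey, 26), (20, 9, DC, grey, 12), (20, 9, DC, grey, 26), (30, 20, NYC, green, 39), (30, 20, NYC, grey, 18), (30, 20, NYC, grey, 37), (30, 24, SEA, green, 39), (30, 24, SEA, grey, 18), (30, 24, SEA, grey, 37), (30, 33, MIA, green, 39), (30, 33, MIA, grey, 18), (30, 33, MIA, grey, 37), (34, 1, MIA, black, 20), (34, 1, MIA, gold, 5), (34, 1, MIA, white, 26), (34, 23, ATL, black, 20), (34, 23, ATL, gold, 5), (34, 23, ATL, white, 26), (34, 30, CHI, black, 20), (34, 30, CHI, gold, 5), (34, 30, CHI, white, 26), (34, 6, DC, black, 20), (34, 6, DC, gold, 5), (34, 6, DC, white, 26)}.
Joining (Part JOIN Catalog) and Supplier on color yields {(20, 16, NYC, grey, 12, Beta, Lee), (20, 16, NYC, grey, 12, Zephyr, Uma), (20, 16, NYC, grey, 26, Beta, Lee), (20, 16, NYC, grey, 26, Zephyr, Uma), (20, 24, ATL, grey, 12, Beta, Lee), (20, 24, ATL, grey, 12, Zephyr, Uma), (20, 24, ATL, grey, 26, Beta, Lee), (20, 24, ATL, grey, 26, Zephyr, Uma), (20, 9, DC, grey, 12, Beta, Lee), (20, 9, DC, grey, 12, Zephyr, Uma), (20, 9, DC, grey, 26, Beta, Lee), (20, 9, DC, grey, 26, Zephyr, Uma), (30, 20, NYC, green, 39, Omega, Mo), (30, 20, NYC, grey, 18, Beta, Lee), (30, 20, NYC, grey, 18, Zephyr, Uma), (30, 20, NYC, grey, 37, Beta, Lee), (30, 20, NYC, grey, 37, Zephyr, Uma), (30, 24, SEA, green, 39, Omega, Mo), (30, 24, SEA, grey, 18, Beta, Lee), (30, 24, SEA, grey, 18, Zephyr, Uma), (30, 24, SEA, grey, 37, Beta, Lee), (30, 24, SEA, grey, 37, Zephyr, Uma), (30, 33, MIA, green, 39, Omega, Mo), (30, 33, MIA, grey, 18, Beta, Lee), (30, 33, MIA, grey, 18, Zephyr, Uma), (30, 33, MIA, grey, 37, Beta, Lee), (30, 33, MIA, grey, 37, Zephyr, Uma), (34, 1, MIA, black, 20, Argo, Ada), (34, 1, MIA, gold, 5, Argo, Vic), (34, 23, ATL, black, 20, Argo, Ada), (34, 23, ATL, gold, 5, Argo, Vic), (34, 30, CHI, black, 20, Argo, Ada), (34, 30, CHI, gold, 5, Argo, Vic), (34, 6, DC, black, 20, Argo, Ada), (34, 6, DC, gold, 5, Argo, Vic)}.
π_{cost, city, pname, qty, color, sname} gives {(20, ATL, Beta, 12, grey, Lee), (20, ATL, Beta, 26, grey, Lee), (20, ATL, Zephyr, 12, grey, Uma), (20, ATL, Zephyr, 26, grey, Uma), (20, DC, Beta, 12, grey, Lee), (20, DC, Beta, 26, grey, Lee), (20, DC, Zephyr, 12, grey, Uma), (20, DC, Zephyr, 26, grey, Uma), (20, NYC, Beta, 12, grey, Lee), (20, NYC, Beta, 26, grey, Lee), (20, NYC, Zephyr, 12, grey, Uma), (20, NYC, Zephyr, 26, grey, Uma), (30, MIA, Beta, 18, grey, Lee), (30, MIA, Beta, 37, grey, Lee), (30, MIA, Omega, 39, green, Mo), (30, MIA, Zephyr, 18, grey, Uma), (30, MIA, Zephyr, 37, grey, Uma), (30, NYC, Beta, 18, grey, Lee), (30, NYC, Beta, 37, grey, Lee), (30, NYC, Omega, 39, green, Mo), (30, NYC, Zephyr, 18, grey, Uma), (30, NYC, Zephyr, 37, grey, Uma), (30, SEA, Beta, 18, grey, Lee), (30, SEA, Beta, 37, grey, Lee), (30, SEA, Omega, 39, green, Mo), (30, SEA, Zephyr, 18, grey, Uma), (30, SEA, Zephyr, 37, grey, Uma), (34, ATL, Argo, 20, black, Ada), (34, ATL, Argo, 5, gold, Vic), (34, CHI, Argo, 20, black, Ada), (34, CHI, Argo, 5, gold, Vic), (34, DC, Argo, 20, black, Ada), (34, DC, Argo, 5, gold, Vic), (34, MIA, Argo, 20, black, Ada), (34, MIA, Argo, 5, gold, Vic)}.
Filtering on pname ≠ Zephyr leaves {(20, ATL, Beta, 12, grey, Lee), (20, ATL, Beta, 26, grey, Lee), (20, DC, Beta, 12, grey, Lee), (20, DC, Beta, 26, grey, Lee), (20, NYC, Beta, 12, grey, Lee), (20, NYC, Beta, 26, grey, Lee), (30, MIA, Beta, 18, grey, Lee), (30, MIA, Beta, 37, grey, Lee), (30, MIA, Omega, 39, green, Mo), (30, NYC, Beta, 18, grey, Lee), (30, NYC, Beta, 37, grey, Lee), (30, NYC, Omega, 39, green, Mo), (30, SEA, Beta, 18, grey, Lee), (30, SEA, Beta, 37, grey, Lee), (30, SEA, Omega, 39, green, Mo), (34, ATL, Argo, 20, black, Ada), (34, ATL, Argo, 5, gold, Vic), (34, CHI, Argo, 20, black, Ada), (34, CHI, Argo, 5, gold, Vic), (34, DC, Argo, 20, black, Ada), (34, DC, Argo, 5, gold, Vic), (34, MIA, Argo, 20, black, Ada), (34, MIA, Argo, 5, gold, Vic)}.
π_{sname, cost} gives {(Ada, 34), (Lee, 20), (Lee, 30), (Mo, 30), (Vic, 34)} (18 duplicate(s) eliminated).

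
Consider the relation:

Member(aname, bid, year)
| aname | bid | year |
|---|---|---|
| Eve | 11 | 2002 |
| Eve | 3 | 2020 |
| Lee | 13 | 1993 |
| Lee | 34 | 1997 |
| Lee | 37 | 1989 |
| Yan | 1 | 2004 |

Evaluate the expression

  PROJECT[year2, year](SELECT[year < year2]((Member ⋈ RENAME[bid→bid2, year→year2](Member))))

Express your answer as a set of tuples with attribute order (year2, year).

ρ[bid→bid2, year→year2]: schema becomes (aname, bid2, year2); tuples unchanged.
Joining Member and RENAME[bid→bid2, year→year2](Member) on aname yields {(Eve, 11, 2002, 11, 2002), (Eve, 11, 2002, 3, 2020), (Eve, 3, 2020, 11, 2002), (Eve, 3, 2020, 3, 2020), (Lee, 13, 1993, 13, 1993), (Lee, 13, 1993, 34, 1997), (Lee, 13, 1993, 37, 1989), (Lee, 34, 1997, 13, 1993), (Lee, 34, 1997, 34, 1997), (Lee, 34, 1997, 37, 1989), (Lee, 37, 1989, 13, 1993), (Lee, 37, 1989, 34, 1997), (Lee, 37, 1989, 37, 1989), (Yan, 1, 2004, 1, 2004)}.
Selection year < year2: {(Eve, 11, 2002, 3, 2020), (Lee, 13, 1993, 34, 1997), (Lee, 37, 1989, 13, 1993), (Lee, 37, 1989, 34, 1997)}
π[year2, year]: project onto (year2, year) → {(1993, 1989), (1997, 1989), (1997, 1993), (2020, 2002)}

{(1993, 1989), (1997, 1989), (1997, 1993), (2020, 2002)}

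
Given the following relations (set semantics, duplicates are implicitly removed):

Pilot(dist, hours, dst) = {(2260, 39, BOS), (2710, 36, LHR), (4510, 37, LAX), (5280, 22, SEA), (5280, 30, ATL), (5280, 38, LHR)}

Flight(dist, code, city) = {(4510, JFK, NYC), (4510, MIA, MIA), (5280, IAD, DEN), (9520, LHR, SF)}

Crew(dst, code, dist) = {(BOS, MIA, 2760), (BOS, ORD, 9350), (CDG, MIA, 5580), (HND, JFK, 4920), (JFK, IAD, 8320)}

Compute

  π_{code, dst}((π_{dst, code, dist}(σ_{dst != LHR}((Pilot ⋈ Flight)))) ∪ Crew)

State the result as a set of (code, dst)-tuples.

Joining Pilot and Flight on dist yields {(4510, 37, LAX, JFK, NYC), (4510, 37, LAX, MIA, MIA), (5280, 22, SEA, IAD, DEN), (5280, 30, ATL, IAD, DEN), (5280, 38, LHR, IAD, DEN)}.
Apply σ_{dst != LHR}; surviving tuples: {(4510, 37, LAX, JFK, NYC), (4510, 37, LAX, MIA, MIA), (5280, 22, SEA, IAD, DEN), (5280, 30, ATL, IAD, DEN)}
π_{dst, code, dist} gives {(ATL, IAD, 5280), (LAX, JFK, 4510), (LAX, MIA, 4510), (SEA, IAD, 5280)}.
Set union of the two operands is {(ATL, IAD, 5280), (BOS, MIA, 2760), (BOS, ORD, 9350), (CDG, MIA, 5580), (HND, JFK, 4920), (JFK, IAD, 8320), (LAX, JFK, 4510), (LAX, MIA, 4510), (SEA, IAD, 5280)}.
π_{code, dst} gives {(IAD, ATL), (IAD, JFK), (IAD, SEA), (JFK, HND), (JFK, LAX), (MIA, BOS), (MIA, CDG), (MIA, LAX), (ORD, BOS)}.

{(IAD, ATL), (IAD, JFK), (IAD, SEA), (JFK, HND), (JFK, LAX), (MIA, BOS), (MIA, CDG), (MIA, LAX), (ORD, BOS)}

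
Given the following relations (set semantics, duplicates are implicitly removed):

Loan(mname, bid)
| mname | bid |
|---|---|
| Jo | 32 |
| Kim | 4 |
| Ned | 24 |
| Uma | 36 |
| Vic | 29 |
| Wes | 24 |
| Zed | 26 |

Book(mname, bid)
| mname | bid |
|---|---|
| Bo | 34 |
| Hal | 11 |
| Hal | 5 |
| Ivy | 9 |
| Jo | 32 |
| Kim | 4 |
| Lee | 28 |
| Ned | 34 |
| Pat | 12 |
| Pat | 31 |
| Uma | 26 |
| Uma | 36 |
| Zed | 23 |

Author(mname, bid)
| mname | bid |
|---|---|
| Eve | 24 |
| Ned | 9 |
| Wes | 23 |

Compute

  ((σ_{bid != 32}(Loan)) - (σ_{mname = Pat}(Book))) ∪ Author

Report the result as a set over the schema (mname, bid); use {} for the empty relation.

{(Eve, 24), (Kim, 4), (Ned, 24), (Ned, 9), (Uma, 36), (Vic, 29), (Wes, 23), (Wes, 24), (Zed, 26)}

Filtering on bid != 32 leaves {(Kim, 4), (Ned, 24), (Uma, 36), (Vic, 29), (Wes, 24), (Zed, 26)}.
Filtering on mname = Pat leaves {(Pat, 12), (Pat, 31)}.
Taking the difference: {(Kim, 4), (Ned, 24), (Uma, 36), (Vic, 29), (Wes, 24), (Zed, 26)}
Taking the union: {(Eve, 24), (Kim, 4), (Ned, 24), (Ned, 9), (Uma, 36), (Vic, 29), (Wes, 23), (Wes, 24), (Zed, 26)}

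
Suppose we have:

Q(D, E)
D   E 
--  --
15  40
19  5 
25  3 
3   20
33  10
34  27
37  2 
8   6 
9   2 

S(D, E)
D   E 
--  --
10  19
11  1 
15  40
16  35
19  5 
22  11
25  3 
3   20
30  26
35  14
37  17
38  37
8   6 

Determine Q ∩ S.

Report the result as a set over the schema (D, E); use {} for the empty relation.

{(15, 40), (19, 5), (25, 3), (3, 20), (8, 6)}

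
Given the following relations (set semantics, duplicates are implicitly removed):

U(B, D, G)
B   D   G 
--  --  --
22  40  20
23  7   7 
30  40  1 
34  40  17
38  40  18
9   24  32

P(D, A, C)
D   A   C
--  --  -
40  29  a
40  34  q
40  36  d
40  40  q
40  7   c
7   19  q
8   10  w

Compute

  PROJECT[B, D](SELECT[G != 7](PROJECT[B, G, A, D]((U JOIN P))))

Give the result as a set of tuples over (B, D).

U ⋈ P (natural join on D): {(22, 40, 20, 29, a), (22, 40, 20, 34, q), (22, 40, 20, 36, d), (22, 40, 20, 40, q), (22, 40, 20, 7, c), (23, 7, 7, 19, q), (30, 40, 1, 29, a), (30, 40, 1, 34, q), (30, 40, 1, 36, d), (30, 40, 1, 40, q), (30, 40, 1, 7, c), (34, 40, 17, 29, a), (34, 40, 17, 34, q), (34, 40, 17, 36, d), (34, 40, 17, 40, q), (34, 40, 17, 7, c), (38, 40, 18, 29, a), (38, 40, 18, 34, q), (38, 40, 18, 36, d), (38, 40, 18, 40, q), (38, 40, 18, 7, c)}
Keep only column(s) B, G, A, D: {(22, 20, 29, 40), (22, 20, 34, 40), (22, 20, 36, 40), (22, 20, 40, 40), (22, 20, 7, 40), (23, 7, 19, 7), (30, 1, 29, 40), (30, 1, 34, 40), (30, 1, 36, 40), (30, 1, 40, 40), (30, 1, 7, 40), (34, 17, 29, 40), (34, 17, 34, 40), (34, 17, 36, 40), (34, 17, 40, 40), (34, 17, 7, 40), (38, 18, 29, 40), (38, 18, 34, 40), (38, 18, 36, 40), (38, 18, 40, 40), (38, 18, 7, 40)}
Selection G != 7: {(22, 20, 29, 40), (22, 20, 34, 40), (22, 20, 36, 40), (22, 20, 40, 40), (22, 20, 7, 40), (30, 1, 29, 40), (30, 1, 34, 40), (30, 1, 36, 40), (30, 1, 40, 40), (30, 1, 7, 40), (34, 17, 29, 40), (34, 17, 34, 40), (34, 17, 36, 40), (34, 17, 40, 40), (34, 17, 7, 40), (38, 18, 29, 40), (38, 18, 34, 40), (38, 18, 36, 40), (38, 18, 40, 40), (38, 18, 7, 40)}
Keep only column(s) B, D (16 duplicate(s) eliminated): {(22, 40), (30, 40), (34, 40), (38, 40)}

{(22, 40), (30, 40), (34, 40), (38, 40)}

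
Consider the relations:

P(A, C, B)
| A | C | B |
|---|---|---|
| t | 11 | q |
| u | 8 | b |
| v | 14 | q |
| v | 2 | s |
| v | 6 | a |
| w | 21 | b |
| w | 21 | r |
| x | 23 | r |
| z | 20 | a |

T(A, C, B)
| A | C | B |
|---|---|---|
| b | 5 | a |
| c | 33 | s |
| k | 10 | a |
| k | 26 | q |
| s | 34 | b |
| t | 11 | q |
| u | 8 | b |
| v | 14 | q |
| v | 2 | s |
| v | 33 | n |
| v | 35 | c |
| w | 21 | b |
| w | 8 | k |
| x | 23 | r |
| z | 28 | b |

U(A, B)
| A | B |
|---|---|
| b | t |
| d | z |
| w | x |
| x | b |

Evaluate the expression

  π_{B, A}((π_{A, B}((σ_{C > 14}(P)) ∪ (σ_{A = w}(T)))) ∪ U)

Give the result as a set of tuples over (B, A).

{(a, z), (b, w), (b, x), (k, w), (r, w), (r, x), (t, b), (x, w), (z, d)}

Selection C > 14: {(w, 21, b), (w, 21, r), (x, 23, r), (z, 20, a)}
Selection A = w: {(w, 21, b), (w, 8, k)}
Set union of the two operands is {(w, 21, b), (w, 21, r), (w, 8, k), (x, 23, r), (z, 20, a)}.
π_{A, B} gives {(w, b), (w, k), (w, r), (x, r), (z, a)}.
Set union of the two operands is {(b, t), (d, z), (w, b), (w, k), (w, r), (w, x), (x, b), (x, r), (z, a)}.
π_{B, A} gives {(a, z), (b, w), (b, x), (k, w), (r, w), (r, x), (t, b), (x, w), (z, d)}.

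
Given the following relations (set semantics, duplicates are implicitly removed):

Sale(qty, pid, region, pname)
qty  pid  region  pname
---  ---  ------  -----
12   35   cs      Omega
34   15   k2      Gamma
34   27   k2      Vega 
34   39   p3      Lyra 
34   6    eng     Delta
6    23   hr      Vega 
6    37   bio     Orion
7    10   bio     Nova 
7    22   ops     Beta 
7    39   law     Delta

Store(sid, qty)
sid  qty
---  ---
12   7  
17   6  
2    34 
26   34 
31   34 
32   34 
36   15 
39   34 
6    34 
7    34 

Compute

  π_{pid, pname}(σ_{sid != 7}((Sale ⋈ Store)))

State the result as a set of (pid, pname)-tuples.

{(10, Nova), (15, Gamma), (22, Beta), (23, Vega), (27, Vega), (37, Orion), (39, Delta), (39, Lyra), (6, Delta)}

Joining Sale and Store on qty yields {(34, 15, k2, Gamma, 2), (34, 15, k2, Gamma, 26), (34, 15, k2, Gamma, 31), (34, 15, k2, Gamma, 32), (34, 15, k2, Gamma, 39), (34, 15, k2, Gamma, 6), (34, 15, k2, Gamma, 7), (34, 27, k2, Vega, 2), (34, 27, k2, Vega, 26), (34, 27, k2, Vega, 31), (34, 27, k2, Vega, 32), (34, 27, k2, Vega, 39), (34, 27, k2, Vega, 6), (34, 27, k2, Vega, 7), (34, 39, p3, Lyra, 2), (34, 39, p3, Lyra, 26), (34, 39, p3, Lyra, 31), (34, 39, p3, Lyra, 32), (34, 39, p3, Lyra, 39), (34, 39, p3, Lyra, 6), (34, 39, p3, Lyra, 7), (34, 6, eng, Delta, 2), (34, 6, eng, Delta, 26), (34, 6, eng, Delta, 31), (34, 6, eng, Delta, 32), (34, 6, eng, Delta, 39), (34, 6, eng, Delta, 6), (34, 6, eng, Delta, 7), (6, 23, hr, Vega, 17), (6, 37, bio, Orion, 17), (7, 10, bio, Nova, 12), (7, 22, ops, Beta, 12), (7, 39, law, Delta, 12)}.
Apply σ_{sid != 7}; surviving tuples: {(34, 15, k2, Gamma, 2), (34, 15, k2, Gamma, 26), (34, 15, k2, Gamma, 31), (34, 15, k2, Gamma, 32), (34, 15, k2, Gamma, 39), (34, 15, k2, Gamma, 6), (34, 27, k2, Vega, 2), (34, 27, k2, Vega, 26), (34, 27, k2, Vega, 31), (34, 27, k2, Vega, 32), (34, 27, k2, Vega, 39), (34, 27, k2, Vega, 6), (34, 39, p3, Lyra, 2), (34, 39, p3, Lyra, 26), (34, 39, p3, Lyra, 31), (34, 39, p3, Lyra, 32), (34, 39, p3, Lyra, 39), (34, 39, p3, Lyra, 6), (34, 6, eng, Delta, 2), (34, 6, eng, Delta, 26), (34, 6, eng, Delta, 31), (34, 6, eng, Delta, 32), (34, 6, eng, Delta, 39), (34, 6, eng, Delta, 6), (6, 23, hr, Vega, 17), (6, 37, bio, Orion, 17), (7, 10, bio, Nova, 12), (7, 22, ops, Beta, 12), (7, 39, law, Delta, 12)}
π_{pid, pname} gives {(10, Nova), (15, Gamma), (22, Beta), (23, Vega), (27, Vega), (37, Orion), (39, Delta), (39, Lyra), (6, Delta)} (20 duplicate(s) eliminated).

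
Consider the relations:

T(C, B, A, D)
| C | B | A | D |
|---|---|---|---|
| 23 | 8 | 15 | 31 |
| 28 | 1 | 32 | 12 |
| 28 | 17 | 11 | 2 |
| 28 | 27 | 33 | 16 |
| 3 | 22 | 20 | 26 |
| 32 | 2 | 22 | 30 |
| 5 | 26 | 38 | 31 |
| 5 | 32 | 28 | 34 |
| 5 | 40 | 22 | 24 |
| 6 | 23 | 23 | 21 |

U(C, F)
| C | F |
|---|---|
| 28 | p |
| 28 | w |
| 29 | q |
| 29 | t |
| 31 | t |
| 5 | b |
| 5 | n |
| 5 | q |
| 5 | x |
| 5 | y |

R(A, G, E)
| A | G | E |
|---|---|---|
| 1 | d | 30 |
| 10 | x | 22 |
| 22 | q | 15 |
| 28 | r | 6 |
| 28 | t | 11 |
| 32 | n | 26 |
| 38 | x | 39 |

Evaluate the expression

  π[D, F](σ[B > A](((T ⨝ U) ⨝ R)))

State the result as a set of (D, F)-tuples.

{(24, b), (24, n), (24, q), (24, x), (24, y), (34, b), (34, n), (34, q), (34, x), (34, y)}

Natural join on C: {(28, 1, 32, 12, p), (28, 1, 32, 12, w), (28, 17, 11, 2, p), (28, 17, 11, 2, w), (28, 27, 33, 16, p), (28, 27, 33, 16, w), (5, 26, 38, 31, b), (5, 26, 38, 31, n), (5, 26, 38, 31, q), (5, 26, 38, 31, x), (5, 26, 38, 31, y), (5, 32, 28, 34, b), (5, 32, 28, 34, n), (5, 32, 28, 34, q), (5, 32, 28, 34, x), (5, 32, 28, 34, y), (5, 40, 22, 24, b), (5, 40, 22, 24, n), (5, 40, 22, 24, q), (5, 40, 22, 24, x), (5, 40, 22, 24, y)}
Natural join on A: {(28, 1, 32, 12, p, n, 26), (28, 1, 32, 12, w, n, 26), (5, 26, 38, 31, b, x, 39), (5, 26, 38, 31, n, x, 39), (5, 26, 38, 31, q, x, 39), (5, 26, 38, 31, x, x, 39), (5, 26, 38, 31, y, x, 39), (5, 32, 28, 34, b, r, 6), (5, 32, 28, 34, b, t, 11), (5, 32, 28, 34, n, r, 6), (5, 32, 28, 34, n, t, 11), (5, 32, 28, 34, q, r, 6), (5, 32, 28, 34, q, t, 11), (5, 32, 28, 34, x, r, 6), (5, 32, 28, 34, x, t, 11), (5, 32, 28, 34, y, r, 6), (5, 32, 28, 34, y, t, 11), (5, 40, 22, 24, b, q, 15), (5, 40, 22, 24, n, q, 15), (5, 40, 22, 24, q, q, 15), (5, 40, 22, 24, x, q, 15), (5, 40, 22, 24, y, q, 15)}
σ[B > A]: keep tuples satisfying B > A → {(5, 32, 28, 34, b, r, 6), (5, 32, 28, 34, b, t, 11), (5, 32, 28, 34, n, r, 6), (5, 32, 28, 34, n, t, 11), (5, 32, 28, 34, q, r, 6), (5, 32, 28, 34, q, t, 11), (5, 32, 28, 34, x, r, 6), (5, 32, 28, 34, x, t, 11), (5, 32, 28, 34, y, r, 6), (5, 32, 28, 34, y, t, 11), (5, 40, 22, 24, b, q, 15), (5, 40, 22, 24, n, q, 15), (5, 40, 22, 24, q, q, 15), (5, 40, 22, 24, x, q, 15), (5, 40, 22, 24, y, q, 15)}
π_{D, F} gives {(24, b), (24, n), (24, q), (24, x), (24, y), (34, b), (34, n), (34, q), (34, x), (34, y)} (5 duplicate(s) eliminated).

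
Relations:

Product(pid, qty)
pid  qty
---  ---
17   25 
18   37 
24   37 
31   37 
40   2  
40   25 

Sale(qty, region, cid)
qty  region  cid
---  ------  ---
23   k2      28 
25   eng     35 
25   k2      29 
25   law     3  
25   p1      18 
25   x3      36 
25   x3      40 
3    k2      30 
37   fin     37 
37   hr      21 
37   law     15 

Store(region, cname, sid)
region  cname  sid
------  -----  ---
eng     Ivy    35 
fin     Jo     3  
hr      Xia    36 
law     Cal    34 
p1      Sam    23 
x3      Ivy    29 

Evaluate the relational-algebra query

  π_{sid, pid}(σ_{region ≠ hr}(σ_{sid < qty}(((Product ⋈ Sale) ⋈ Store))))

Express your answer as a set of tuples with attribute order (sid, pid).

Natural join on qty: {(17, 25, eng, 35), (17, 25, k2, 29), (17, 25, law, 3), (17, 25, p1, 18), (17, 25, x3, 36), (17, 25, x3, 40), (18, 37, fin, 37), (18, 37, hr, 21), (18, 37, law, 15), (24, 37, fin, 37), (24, 37, hr, 21), (24, 37, law, 15), (31, 37, fin, 37), (31, 37, hr, 21), (31, 37, law, 15), (40, 25, eng, 35), (40, 25, k2, 29), (40, 25, law, 3), (40, 25, p1, 18), (40, 25, x3, 36), (40, 25, x3, 40)}
Natural join on region: {(17, 25, eng, 35, Ivy, 35), (17, 25, law, 3, Cal, 34), (17, 25, p1, 18, Sam, 23), (17, 25, x3, 36, Ivy, 29), (17, 25, x3, 40, Ivy, 29), (18, 37, fin, 37, Jo, 3), (18, 37, hr, 21, Xia, 36), (18, 37, law, 15, Cal, 34), (24, 37, fin, 37, Jo, 3), (24, 37, hr, 21, Xia, 36), (24, 37, law, 15, Cal, 34), (31, 37, fin, 37, Jo, 3), (31, 37, hr, 21, Xia, 36), (31, 37, law, 15, Cal, 34), (40, 25, eng, 35, Ivy, 35), (40, 25, law, 3, Cal, 34), (40, 25, p1, 18, Sam, 23), (40, 25, x3, 36, Ivy, 29), (40, 25, x3, 40, Ivy, 29)}
σ[sid < qty]: keep tuples satisfying sid < qty → {(17, 25, p1, 18, Sam, 23), (18, 37, fin, 37, Jo, 3), (18, 37, hr, 21, Xia, 36), (18, 37, law, 15, Cal, 34), (24, 37, fin, 37, Jo, 3), (24, 37, hr, 21, Xia, 36), (24, 37, law, 15, Cal, 34), (31, 37, fin, 37, Jo, 3), (31, 37, hr, 21, Xia, 36), (31, 37, law, 15, Cal, 34), (40, 25, p1, 18, Sam, 23)}
σ[region ≠ hr]: keep tuples satisfying region ≠ hr → {(17, 25, p1, 18, Sam, 23), (18, 37, fin, 37, Jo, 3), (18, 37, law, 15, Cal, 34), (24, 37, fin, 37, Jo, 3), (24, 37, law, 15, Cal, 34), (31, 37, fin, 37, Jo, 3), (31, 37, law, 15, Cal, 34), (40, 25, p1, 18, Sam, 23)}
Keep only column(s) sid, pid: {(23, 17), (23, 40), (3, 18), (3, 24), (3, 31), (34, 18), (34, 24), (34, 31)}

{(23, 17), (23, 40), (3, 18), (3, 24), (3, 31), (34, 18), (34, 24), (34, 31)}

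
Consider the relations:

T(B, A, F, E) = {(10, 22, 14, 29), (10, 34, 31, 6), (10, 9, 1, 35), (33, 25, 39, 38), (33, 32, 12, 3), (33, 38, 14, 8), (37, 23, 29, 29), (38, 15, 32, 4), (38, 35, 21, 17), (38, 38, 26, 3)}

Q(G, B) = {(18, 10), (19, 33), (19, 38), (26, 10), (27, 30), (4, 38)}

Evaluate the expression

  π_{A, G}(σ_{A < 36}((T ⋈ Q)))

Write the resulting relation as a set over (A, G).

{(15, 19), (15, 4), (22, 18), (22, 26), (25, 19), (32, 19), (34, 18), (34, 26), (35, 19), (35, 4), (9, 18), (9, 26)}

Natural join on B: {(10, 22, 14, 29, 18), (10, 22, 14, 29, 26), (10, 34, 31, 6, 18), (10, 34, 31, 6, 26), (10, 9, 1, 35, 18), (10, 9, 1, 35, 26), (33, 25, 39, 38, 19), (33, 32, 12, 3, 19), (33, 38, 14, 8, 19), (38, 15, 32, 4, 19), (38, 15, 32, 4, 4), (38, 35, 21, 17, 19), (38, 35, 21, 17, 4), (38, 38, 26, 3, 19), (38, 38, 26, 3, 4)}
σ[A < 36]: keep tuples satisfying A < 36 → {(10, 22, 14, 29, 18), (10, 22, 14, 29, 26), (10, 34, 31, 6, 18), (10, 34, 31, 6, 26), (10, 9, 1, 35, 18), (10, 9, 1, 35, 26), (33, 25, 39, 38, 19), (33, 32, 12, 3, 19), (38, 15, 32, 4, 19), (38, 15, 32, 4, 4), (38, 35, 21, 17, 19), (38, 35, 21, 17, 4)}
Projecting to A, G: {(15, 19), (15, 4), (22, 18), (22, 26), (25, 19), (32, 19), (34, 18), (34, 26), (35, 19), (35, 4), (9, 18), (9, 26)}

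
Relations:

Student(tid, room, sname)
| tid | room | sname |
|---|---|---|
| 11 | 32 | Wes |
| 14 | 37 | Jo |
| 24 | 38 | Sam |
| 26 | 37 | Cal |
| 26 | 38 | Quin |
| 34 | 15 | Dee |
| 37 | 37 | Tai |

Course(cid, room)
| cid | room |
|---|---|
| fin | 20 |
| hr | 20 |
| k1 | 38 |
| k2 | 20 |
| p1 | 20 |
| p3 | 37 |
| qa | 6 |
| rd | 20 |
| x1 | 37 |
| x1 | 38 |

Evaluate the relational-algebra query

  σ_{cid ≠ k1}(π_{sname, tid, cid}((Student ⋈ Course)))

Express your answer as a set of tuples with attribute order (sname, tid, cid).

{(Cal, 26, p3), (Cal, 26, x1), (Jo, 14, p3), (Jo, 14, x1), (Quin, 26, x1), (Sam, 24, x1), (Tai, 37, p3), (Tai, 37, x1)}

Joining Student and Course on room yields {(14, 37, Jo, p3), (14, 37, Jo, x1), (24, 38, Sam, k1), (24, 38, Sam, x1), (26, 37, Cal, p3), (26, 37, Cal, x1), (26, 38, Quin, k1), (26, 38, Quin, x1), (37, 37, Tai, p3), (37, 37, Tai, x1)}.
Projecting to sname, tid, cid: {(Cal, 26, p3), (Cal, 26, x1), (Jo, 14, p3), (Jo, 14, x1), (Quin, 26, k1), (Quin, 26, x1), (Sam, 24, k1), (Sam, 24, x1), (Tai, 37, p3), (Tai, 37, x1)}
σ[cid ≠ k1]: keep tuples satisfying cid ≠ k1 → {(Cal, 26, p3), (Cal, 26, x1), (Jo, 14, p3), (Jo, 14, x1), (Quin, 26, x1), (Sam, 24, x1), (Tai, 37, p3), (Tai, 37, x1)}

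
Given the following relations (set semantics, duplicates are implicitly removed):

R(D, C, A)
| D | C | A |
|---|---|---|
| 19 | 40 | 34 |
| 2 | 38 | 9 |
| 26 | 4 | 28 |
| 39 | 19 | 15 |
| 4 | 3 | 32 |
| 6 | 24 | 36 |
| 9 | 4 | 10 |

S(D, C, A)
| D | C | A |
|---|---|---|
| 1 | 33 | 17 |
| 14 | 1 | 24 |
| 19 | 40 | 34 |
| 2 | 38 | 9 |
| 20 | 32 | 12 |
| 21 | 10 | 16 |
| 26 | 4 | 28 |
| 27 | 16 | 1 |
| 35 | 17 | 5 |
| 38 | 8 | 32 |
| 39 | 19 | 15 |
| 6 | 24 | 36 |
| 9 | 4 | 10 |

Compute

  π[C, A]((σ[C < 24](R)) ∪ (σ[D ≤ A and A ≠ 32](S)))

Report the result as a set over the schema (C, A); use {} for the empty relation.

Apply σ_{C < 24}; surviving tuples: {(26, 4, 28), (39, 19, 15), (4, 3, 32), (9, 4, 10)}
Apply σ_{D ≤ A and A ≠ 32}; surviving tuples: {(1, 33, 17), (14, 1, 24), (19, 40, 34), (2, 38, 9), (26, 4, 28), (6, 24, 36), (9, 4, 10)}
Union: {(26, 4, 28), (39, 19, 15), (4, 3, 32), (9, 4, 10)} with {(1, 33, 17), (14, 1, 24), (19, 40, 34), (2, 38, 9), (26, 4, 28), (6, 24, 36), (9, 4, 10)} → {(1, 33, 17), (14, 1, 24), (19, 40, 34), (2, 38, 9), (26, 4, 28), (39, 19, 15), (4, 3, 32), (6, 24, 36), (9, 4, 10)}
Keep only column(s) C, A: {(1, 24), (19, 15), (24, 36), (3, 32), (33, 17), (38, 9), (4, 10), (4, 28), (40, 34)}

{(1, 24), (19, 15), (24, 36), (3, 32), (33, 17), (38, 9), (4, 10), (4, 28), (40, 34)}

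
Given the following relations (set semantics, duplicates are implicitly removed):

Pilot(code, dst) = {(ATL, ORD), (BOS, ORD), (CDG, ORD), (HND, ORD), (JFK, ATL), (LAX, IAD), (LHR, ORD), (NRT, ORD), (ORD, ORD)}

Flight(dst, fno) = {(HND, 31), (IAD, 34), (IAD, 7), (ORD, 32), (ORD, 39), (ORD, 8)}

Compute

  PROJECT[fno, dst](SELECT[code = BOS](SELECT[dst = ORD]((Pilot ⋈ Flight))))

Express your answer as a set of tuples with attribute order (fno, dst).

Natural join on dst: {(ATL, ORD, 32), (ATL, ORD, 39), (ATL, ORD, 8), (BOS, ORD, 32), (BOS, ORD, 39), (BOS, ORD, 8), (CDG, ORD, 32), (CDG, ORD, 39), (CDG, ORD, 8), (HND, ORD, 32), (HND, ORD, 39), (HND, ORD, 8), (LAX, IAD, 34), (LAX, IAD, 7), (LHR, ORD, 32), (LHR, ORD, 39), (LHR, ORD, 8), (NRT, ORD, 32), (NRT, ORD, 39), (NRT, ORD, 8), (ORD, ORD, 32), (ORD, ORD, 39), (ORD, ORD, 8)}
Filtering on dst = ORD leaves {(ATL, ORD, 32), (ATL, ORD, 39), (ATL, ORD, 8), (BOS, ORD, 32), (BOS, ORD, 39), (BOS, ORD, 8), (CDG, ORD, 32), (CDG, ORD, 39), (CDG, ORD, 8), (HND, ORD, 32), (HND, ORD, 39), (HND, ORD, 8), (LHR, ORD, 32), (LHR, ORD, 39), (LHR, ORD, 8), (NRT, ORD, 32), (NRT, ORD, 39), (NRT, ORD, 8), (ORD, ORD, 32), (ORD, ORD, 39), (ORD, ORD, 8)}.
Filtering on code = BOS leaves {(BOS, ORD, 32), (BOS, ORD, 39), (BOS, ORD, 8)}.
Keep only column(s) fno, dst: {(32, ORD), (39, ORD), (8, ORD)}

{(32, ORD), (39, ORD), (8, ORD)}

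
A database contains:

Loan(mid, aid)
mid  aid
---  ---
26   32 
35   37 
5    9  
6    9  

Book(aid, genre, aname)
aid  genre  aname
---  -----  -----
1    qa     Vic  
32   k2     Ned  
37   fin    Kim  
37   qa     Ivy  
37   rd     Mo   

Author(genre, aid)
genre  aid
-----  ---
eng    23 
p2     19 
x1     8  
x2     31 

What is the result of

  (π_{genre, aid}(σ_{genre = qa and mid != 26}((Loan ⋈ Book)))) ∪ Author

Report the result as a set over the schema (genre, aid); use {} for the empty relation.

{(eng, 23), (p2, 19), (qa, 37), (x1, 8), (x2, 31)}

Joining Loan and Book on aid yields {(26, 32, k2, Ned), (35, 37, fin, Kim), (35, 37, qa, Ivy), (35, 37, rd, Mo)}.
Apply σ_{genre = qa and mid != 26}; surviving tuples: {(35, 37, qa, Ivy)}
Keep only column(s) genre, aid: {(qa, 37)}
Set union of the two operands is {(eng, 23), (p2, 19), (qa, 37), (x1, 8), (x2, 31)}.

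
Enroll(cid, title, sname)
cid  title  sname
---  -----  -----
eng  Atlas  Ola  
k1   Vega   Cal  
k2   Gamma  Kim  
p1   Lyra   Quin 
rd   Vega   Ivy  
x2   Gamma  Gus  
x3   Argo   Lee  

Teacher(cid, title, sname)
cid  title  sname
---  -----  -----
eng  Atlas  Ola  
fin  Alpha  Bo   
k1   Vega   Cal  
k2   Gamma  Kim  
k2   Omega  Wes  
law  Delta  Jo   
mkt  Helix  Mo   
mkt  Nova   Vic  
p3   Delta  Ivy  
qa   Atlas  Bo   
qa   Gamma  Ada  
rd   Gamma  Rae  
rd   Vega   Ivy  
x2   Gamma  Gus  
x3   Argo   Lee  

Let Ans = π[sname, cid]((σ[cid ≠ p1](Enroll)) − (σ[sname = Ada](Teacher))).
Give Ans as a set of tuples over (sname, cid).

{(Cal, k1), (Gus, x2), (Ivy, rd), (Kim, k2), (Lee, x3), (Ola, eng)}

σ[cid ≠ p1]: keep tuples satisfying cid ≠ p1 → {(eng, Atlas, Ola), (k1, Vega, Cal), (k2, Gamma, Kim), (rd, Vega, Ivy), (x2, Gamma, Gus), (x3, Argo, Lee)}
σ[sname = Ada]: keep tuples satisfying sname = Ada → {(qa, Gamma, Ada)}
Set difference of the two operands is {(eng, Atlas, Ola), (k1, Vega, Cal), (k2, Gamma, Kim), (rd, Vega, Ivy), (x2, Gamma, Gus), (x3, Argo, Lee)}.
π_{sname, cid} gives {(Cal, k1), (Gus, x2), (Ivy, rd), (Kim, k2), (Lee, x3), (Ola, eng)}.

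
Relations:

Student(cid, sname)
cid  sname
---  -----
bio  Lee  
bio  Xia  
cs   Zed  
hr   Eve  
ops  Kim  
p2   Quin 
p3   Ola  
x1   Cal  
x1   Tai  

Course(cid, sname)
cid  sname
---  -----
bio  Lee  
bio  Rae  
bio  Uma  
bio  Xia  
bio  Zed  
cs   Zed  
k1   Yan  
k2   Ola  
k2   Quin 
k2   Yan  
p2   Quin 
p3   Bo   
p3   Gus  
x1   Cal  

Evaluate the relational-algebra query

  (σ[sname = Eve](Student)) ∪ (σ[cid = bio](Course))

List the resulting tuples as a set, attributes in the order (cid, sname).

Filtering on sname = Eve leaves {(hr, Eve)}.
Filtering on cid = bio leaves {(bio, Lee), (bio, Rae), (bio, Uma), (bio, Xia), (bio, Zed)}.
Set union of the two operands is {(bio, Lee), (bio, Rae), (bio, Uma), (bio, Xia), (bio, Zed), (hr, Eve)}.

{(bio, Lee), (bio, Rae), (bio, Uma), (bio, Xia), (bio, Zed), (hr, Eve)}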